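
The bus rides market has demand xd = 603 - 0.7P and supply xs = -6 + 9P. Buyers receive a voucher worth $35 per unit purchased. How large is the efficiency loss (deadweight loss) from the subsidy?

Pre-subsidy: 603 - 0.7P = -6 + 9P gives P* = 6090/97, x* = 54228/97.
With the rebate, buyers effectively pay Pb = Ps − 35, where Ps is the price sellers receive.
Demand in terms of Ps becomes xd = 603 − 0.7(Ps − 35) = 627.5 - 0.7Ps. Setting this equal to supply: 627.5 - 0.7Ps = -6 + 9Ps, so Ps = 6335/97.
Buyers pay Pb = 6335/97 − 35 = 2940/97; x' = -6 + 9·(6335/97) = 56433/97.
The subsidy expands output by 56433/97 − 54228/97 = 2205/97 past the efficient level; on those units the gap between marginal cost and willingness to pay runs from 0 up to 35.
DWL = ½ × 35 × 2205/97 = 77175/194.

Deadweight loss = 77175/194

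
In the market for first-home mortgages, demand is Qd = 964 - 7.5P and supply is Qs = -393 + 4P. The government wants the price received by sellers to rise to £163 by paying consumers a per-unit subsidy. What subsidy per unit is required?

At a seller price of 163, quantity supplied is -393 + 4·163 = 259.
Buyers absorb 259 only when they pay Pb with 964 − 7.5·Pb = 259, i.e. Pb = 94.
s = Ps − Pb = 163 − 94 = 69.

Required subsidy s = £69 per unit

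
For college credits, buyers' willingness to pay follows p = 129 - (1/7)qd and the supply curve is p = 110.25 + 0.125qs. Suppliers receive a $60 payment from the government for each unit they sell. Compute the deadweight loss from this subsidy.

Deadweight loss = $6720

Pre-subsidy: 129 - (1/7)q = 110.25 + 0.125q gives q* = 70 and p* = 119.
With the subsidy, sellers receive ps = pb + 60 for each unit, where pb is the price buyers pay.
On the curves, pb = 129 - (1/7)q and ps = 110.25 + 0.125q; the wedge ps − pb = 60 gives 110.25 + 0.125q − (129 - (1/7)q) = 60, so q' = 294.
Then pb = 129 − (1/7)·294 = 87 and ps = 110.25 + 0.125·294 = 147.
The subsidy expands output by 294 − 70 = 224 past the efficient level; on those units the gap between marginal cost and willingness to pay runs from 0 up to 60.
DWL = ½ × 60 × 224 = 6720.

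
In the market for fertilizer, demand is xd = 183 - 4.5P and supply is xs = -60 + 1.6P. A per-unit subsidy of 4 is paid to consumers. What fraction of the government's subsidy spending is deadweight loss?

DWL / government spending = 12/43

Pre-subsidy: 183 - 4.5P = -60 + 1.6P gives P* = 2430/61, x* = 228/61.
With the rebate, buyers effectively pay Pb = Ps − 4, where Ps is the price sellers receive.
Demand in terms of Ps becomes xd = 183 − 4.5(Ps − 4) = 201 - 4.5Ps. Setting this equal to supply: 201 - 4.5Ps = -60 + 1.6Ps, so Ps = 2610/61.
Buyers pay Pb = 2610/61 − 4 = 2366/61; x' = -60 + 1.6·(2610/61) = 516/61.
ΔCS = ½(228/61 + 516/61)(2430/61 − 2366/61) = 23808/3721; ΔPS = ½(228/61 + 516/61)(2610/61 − 2430/61) = 66960/3721.
Government spending = 4 × 516/61 = 2064/61.
DWL = ½ × 4 × (516/61 − 228/61) = 576/61; fraction = (576/61) / (2064/61) = 12/43.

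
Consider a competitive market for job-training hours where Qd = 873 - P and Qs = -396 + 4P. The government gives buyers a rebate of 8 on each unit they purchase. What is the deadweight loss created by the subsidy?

Pre-subsidy: 873 - P = -396 + 4P gives P* = 253.8, Q* = 619.2.
With the rebate, buyers effectively pay Pb = Ps − 8, where Ps is the price sellers receive.
Demand in terms of Ps becomes Qd = 873 − 1(Ps − 8) = 881 - Ps. Setting this equal to supply: 881 - Ps = -396 + 4Ps, so Ps = 255.4.
Buyers pay Pb = 255.4 − 8 = 247.4; Q' = -396 + 4·255.4 = 625.6.
The subsidy expands output by 625.6 − 619.2 = 6.4 past the efficient level; on those units the gap between marginal cost and willingness to pay runs from 0 up to 8.
DWL = ½ × 8 × 6.4 = 25.6.

Deadweight loss = 25.6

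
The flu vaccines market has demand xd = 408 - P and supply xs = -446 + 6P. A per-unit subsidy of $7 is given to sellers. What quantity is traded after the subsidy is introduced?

x' = 292

Pre-subsidy: 408 - P = -446 + 6P gives P* = 122, x* = 286.
With the subsidy, sellers receive Ps = Pb + 7 for each unit, where Pb is the price buyers pay.
Supply in terms of Pb becomes xs = -446 + 6(Pb + 7) = -404 + 6Pb. Setting this equal to demand: 408 - Pb = -404 + 6Pb, so Pb = 116.
Sellers receive Ps = 116 + 7 = 123; x' = 408 − 1·116 = 292.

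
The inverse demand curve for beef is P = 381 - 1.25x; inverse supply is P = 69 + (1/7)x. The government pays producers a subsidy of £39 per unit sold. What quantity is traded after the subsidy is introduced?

x' = 252

Pre-subsidy: 381 - 1.25x = 69 + (1/7)x gives x* = 224 and P* = 101.
With the subsidy, sellers receive Ps = Pb + 39 for each unit, where Pb is the price buyers pay.
On the curves, Pb = 381 - 1.25x and Ps = 69 + (1/7)x; the wedge Ps − Pb = 39 gives 69 + (1/7)x − (381 - 1.25x) = 39, so x' = 252.
Then Pb = 381 − 1.25·252 = 66 and Ps = 69 + (1/7)·252 = 105.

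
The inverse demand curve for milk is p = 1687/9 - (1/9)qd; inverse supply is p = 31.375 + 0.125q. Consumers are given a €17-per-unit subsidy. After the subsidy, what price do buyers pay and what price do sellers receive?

Buyers pay €106; sellers receive €123

Pre-subsidy: 1687/9 - (1/9)q = 31.375 + 0.125q gives q* = 661 and p* = 114.
With the rebate, buyers effectively pay pb = ps − 17, where ps is the price sellers receive.
On the curves, pb = 1687/9 - (1/9)q and ps = 31.375 + 0.125q; the wedge ps − pb = 17 gives 31.375 + 0.125q − (1687/9 - (1/9)q) = 17, so q' = 733.
Then pb = 1687/9 − (1/9)·733 = 106 and ps = 31.375 + 0.125·733 = 123.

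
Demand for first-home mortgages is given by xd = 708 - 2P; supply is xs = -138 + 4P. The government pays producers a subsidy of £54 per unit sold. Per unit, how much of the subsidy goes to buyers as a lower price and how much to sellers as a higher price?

Buyers gain £36 per unit; sellers gain £18 per unit

Pre-subsidy: 708 - 2P = -138 + 4P gives P* = 141, x* = 426.
With the subsidy, sellers receive Ps = Pb + 54 for each unit, where Pb is the price buyers pay.
Supply in terms of Pb becomes xs = -138 + 4(Pb + 54) = 78 + 4Pb. Setting this equal to demand: 708 - 2Pb = 78 + 4Pb, so Pb = 105.
Sellers receive Ps = 105 + 54 = 159; x' = 708 − 2·105 = 498.
Buyers' price falls by P* − Pb = 141 − 105 = 36; sellers' price rises by Ps − P* = 159 − 141 = 18.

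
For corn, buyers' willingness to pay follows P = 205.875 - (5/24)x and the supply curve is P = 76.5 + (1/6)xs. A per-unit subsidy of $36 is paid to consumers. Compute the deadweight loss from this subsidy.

Pre-subsidy: 205.875 - (5/24)x = 76.5 + (1/6)x gives x* = 345 and P* = 134.
With the rebate, buyers effectively pay Pb = Ps − 36, where Ps is the price sellers receive.
On the curves, Pb = 205.875 - (5/24)x and Ps = 76.5 + (1/6)x; the wedge Ps − Pb = 36 gives 76.5 + (1/6)x − (205.875 - (5/24)x) = 36, so x' = 441.
Then Pb = 205.875 − (5/24)·441 = 114 and Ps = 76.5 + (1/6)·441 = 150.
The subsidy expands output by 441 − 345 = 96 past the efficient level; on those units the gap between marginal cost and willingness to pay runs from 0 up to 36.
DWL = ½ × 36 × 96 = 1728.

Deadweight loss = $1728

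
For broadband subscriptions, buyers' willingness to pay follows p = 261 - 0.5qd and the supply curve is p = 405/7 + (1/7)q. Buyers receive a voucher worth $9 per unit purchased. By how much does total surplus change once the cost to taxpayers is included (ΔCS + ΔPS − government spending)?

Net change in total surplus = -$63

Pre-subsidy: 261 - 0.5q = 405/7 + (1/7)q gives q* = 316 and p* = 103.
With the rebate, buyers effectively pay pb = ps − 9, where ps is the price sellers receive.
On the curves, pb = 261 - 0.5q and ps = 405/7 + (1/7)q; the wedge ps − pb = 9 gives 405/7 + (1/7)q − (261 - 0.5q) = 9, so q' = 330.
Then pb = 261 − 0.5·330 = 96 and ps = 405/7 + (1/7)·330 = 105.
ΔCS = ½(316 + 330)(103 − 96) = 2261; ΔPS = ½(316 + 330)(105 − 103) = 646.
Government spending = 9 × 330 = 2970.
Net change = 2261 + 646 − 2970 = -63. The loss equals the DWL triangle ½·9·14.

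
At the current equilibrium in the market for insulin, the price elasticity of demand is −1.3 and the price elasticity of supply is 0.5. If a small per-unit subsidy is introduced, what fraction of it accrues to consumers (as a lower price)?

Consumer share = 5/18

For a small subsidy around the equilibrium, the benefit split depends on the relative slopes, which at a point are proportional to the elasticities.
Buyer share = εs/(εs + |εd|) = 0.5/(0.5 + 1.3) = 5/18; seller share = |εd|/(εs + |εd|) = 13/18.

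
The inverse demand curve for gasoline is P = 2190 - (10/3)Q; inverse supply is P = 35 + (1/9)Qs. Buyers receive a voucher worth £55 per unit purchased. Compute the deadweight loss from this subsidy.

Pre-subsidy: 2190 - (10/3)Q = 35 + (1/9)Q gives Q* = 19395/31 and P* = 3240/31.
With the rebate, buyers effectively pay Pb = Ps − 55, where Ps is the price sellers receive.
On the curves, Pb = 2190 - (10/3)Q and Ps = 35 + (1/9)Q; the wedge Ps − Pb = 55 gives 35 + (1/9)Q − (2190 - (10/3)Q) = 55, so Q' = 19890/31.
Then Pb = 2190 − (10/3)·(19890/31) = 1590/31 and Ps = 35 + (1/9)·(19890/31) = 3295/31.
The subsidy expands output by 19890/31 − 19395/31 = 495/31 past the efficient level; on those units the gap between marginal cost and willingness to pay runs from 0 up to 55.
DWL = ½ × 55 × 495/31 = 27225/62.

Deadweight loss = 27225/62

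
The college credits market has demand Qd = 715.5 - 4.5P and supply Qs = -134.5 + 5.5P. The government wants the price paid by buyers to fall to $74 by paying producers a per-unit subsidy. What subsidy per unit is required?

At a buyer price of 74, quantity demanded is 715.5 − 4.5·74 = 382.5.
Sellers supply 382.5 only when they receive Ps with -134.5 + 5.5·Ps = 382.5, i.e. Ps = 94.
s = Ps − Pb = 94 − 74 = 20.

Required subsidy s = $20 per unit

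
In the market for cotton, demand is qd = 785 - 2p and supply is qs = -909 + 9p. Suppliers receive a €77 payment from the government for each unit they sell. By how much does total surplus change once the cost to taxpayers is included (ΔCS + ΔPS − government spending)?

Pre-subsidy: 785 - 2p = -909 + 9p gives p* = 154, q* = 477.
With the subsidy, sellers receive ps = pb + 77 for each unit, where pb is the price buyers pay.
Supply in terms of pb becomes qs = -909 + 9(pb + 77) = -216 + 9pb. Setting this equal to demand: 785 - 2pb = -216 + 9pb, so pb = 91.
Sellers receive ps = 91 + 77 = 168; q' = 785 − 2·91 = 603.
ΔCS = ½(477 + 603)(154 − 91) = 34020; ΔPS = ½(477 + 603)(168 − 154) = 7560.
Government spending = 77 × 603 = 46431.
Net change = 34020 + 7560 − 46431 = -4851. The loss equals the DWL triangle ½·77·126.

Net change in total surplus = -€4851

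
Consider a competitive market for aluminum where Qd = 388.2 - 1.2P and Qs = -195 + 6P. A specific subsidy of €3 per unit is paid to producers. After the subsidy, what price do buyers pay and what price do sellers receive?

Buyers pay €78.5; sellers receive €81.5

Pre-subsidy: 388.2 - 1.2P = -195 + 6P gives P* = 81, Q* = 291.
With the subsidy, sellers receive Ps = Pb + 3 for each unit, where Pb is the price buyers pay.
Supply in terms of Pb becomes Qs = -195 + 6(Pb + 3) = -177 + 6Pb. Setting this equal to demand: 388.2 - 1.2Pb = -177 + 6Pb, so Pb = 78.5.
Sellers receive Ps = 78.5 + 3 = 81.5; Q' = 388.2 − 1.2·78.5 = 294.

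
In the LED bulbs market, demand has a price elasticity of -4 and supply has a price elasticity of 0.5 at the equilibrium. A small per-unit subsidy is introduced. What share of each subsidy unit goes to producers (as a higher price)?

Producer share = 8/9

For a small subsidy around the equilibrium, the benefit split depends on the relative slopes, which at a point are proportional to the elasticities.
Buyer share = εs/(εs + |εd|) = 0.5/(0.5 + 4) = 1/9; seller share = |εd|/(εs + |εd|) = 8/9.
So producers capture 8/9 of the subsidy.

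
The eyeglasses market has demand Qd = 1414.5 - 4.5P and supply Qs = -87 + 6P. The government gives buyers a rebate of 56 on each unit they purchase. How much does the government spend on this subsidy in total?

Pre-subsidy: 1414.5 - 4.5P = -87 + 6P gives P* = 143, Q* = 771.
With the rebate, buyers effectively pay Pb = Ps − 56, where Ps is the price sellers receive.
Demand in terms of Ps becomes Qd = 1414.5 − 4.5(Ps − 56) = 1666.5 - 4.5Ps. Setting this equal to supply: 1666.5 - 4.5Ps = -87 + 6Ps, so Ps = 167.
Buyers pay Pb = 167 − 56 = 111; Q' = -87 + 6·167 = 915.
Government outlay = subsidy × quantity = 56 × 915 = 51240.

Government cost = 51240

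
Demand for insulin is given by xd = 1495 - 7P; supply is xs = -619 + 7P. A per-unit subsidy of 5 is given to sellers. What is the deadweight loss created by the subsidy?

Pre-subsidy: 1495 - 7P = -619 + 7P gives P* = 151, x* = 438.
With the subsidy, sellers receive Ps = Pb + 5 for each unit, where Pb is the price buyers pay.
Supply in terms of Pb becomes xs = -619 + 7(Pb + 5) = -584 + 7Pb. Setting this equal to demand: 1495 - 7Pb = -584 + 7Pb, so Pb = 148.5.
Sellers receive Ps = 148.5 + 5 = 153.5; x' = 1495 − 7·148.5 = 455.5.
The subsidy expands output by 455.5 − 438 = 17.5 past the efficient level; on those units the gap between marginal cost and willingness to pay runs from 0 up to 5.
DWL = ½ × 5 × 17.5 = 43.75.

Deadweight loss = 43.75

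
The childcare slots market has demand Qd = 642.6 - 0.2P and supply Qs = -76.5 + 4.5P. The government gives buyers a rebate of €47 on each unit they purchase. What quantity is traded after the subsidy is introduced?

Q' = 621

Pre-subsidy: 642.6 - 0.2P = -76.5 + 4.5P gives P* = 153, Q* = 612.
With the rebate, buyers effectively pay Pb = Ps − 47, where Ps is the price sellers receive.
Demand in terms of Ps becomes Qd = 642.6 − 0.2(Ps − 47) = 652 - 0.2Ps. Setting this equal to supply: 652 - 0.2Ps = -76.5 + 4.5Ps, so Ps = 155.
Buyers pay Pb = 155 − 47 = 108; Q' = -76.5 + 4.5·155 = 621.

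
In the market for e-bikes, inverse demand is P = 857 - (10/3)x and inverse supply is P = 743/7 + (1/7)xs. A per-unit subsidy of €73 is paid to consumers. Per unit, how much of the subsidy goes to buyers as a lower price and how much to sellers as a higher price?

Buyers gain €70 per unit; sellers gain €3 per unit

Pre-subsidy: 857 - (10/3)x = 743/7 + (1/7)x gives x* = 216 and P* = 137.
With the rebate, buyers effectively pay Pb = Ps − 73, where Ps is the price sellers receive.
On the curves, Pb = 857 - (10/3)x and Ps = 743/7 + (1/7)x; the wedge Ps − Pb = 73 gives 743/7 + (1/7)x − (857 - (10/3)x) = 73, so x' = 237.
Then Pb = 857 − (10/3)·237 = 67 and Ps = 743/7 + (1/7)·237 = 140.
Buyers' price falls by P* − Pb = 137 − 67 = 70; sellers' price rises by Ps − P* = 140 − 137 = 3.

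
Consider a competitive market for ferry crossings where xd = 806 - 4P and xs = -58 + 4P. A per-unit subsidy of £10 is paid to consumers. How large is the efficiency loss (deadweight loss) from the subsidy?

Deadweight loss = £100

Pre-subsidy: 806 - 4P = -58 + 4P gives P* = 108, x* = 374.
With the rebate, buyers effectively pay Pb = Ps − 10, where Ps is the price sellers receive.
Demand in terms of Ps becomes xd = 806 − 4(Ps − 10) = 846 - 4Ps. Setting this equal to supply: 846 - 4Ps = -58 + 4Ps, so Ps = 113.
Buyers pay Pb = 113 − 10 = 103; x' = -58 + 4·113 = 394.
The subsidy expands output by 394 − 374 = 20 past the efficient level; on those units the gap between marginal cost and willingness to pay runs from 0 up to 10.
DWL = ½ × 10 × 20 = 100.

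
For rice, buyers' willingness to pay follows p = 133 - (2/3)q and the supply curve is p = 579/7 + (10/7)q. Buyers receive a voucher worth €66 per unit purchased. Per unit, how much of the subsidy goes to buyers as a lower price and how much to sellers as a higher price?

Pre-subsidy: 133 - (2/3)q = 579/7 + (10/7)q gives q* = 24 and p* = 117.
With the rebate, buyers effectively pay pb = ps − 66, where ps is the price sellers receive.
On the curves, pb = 133 - (2/3)q and ps = 579/7 + (10/7)q; the wedge ps − pb = 66 gives 579/7 + (10/7)q − (133 - (2/3)q) = 66, so q' = 55.5.
Then pb = 133 − (2/3)·55.5 = 96 and ps = 579/7 + (10/7)·55.5 = 162.
Buyers' price falls by p* − pb = 117 − 96 = 21; sellers' price rises by ps − p* = 162 − 117 = 45.

Buyers gain €21 per unit; sellers gain €45 per unit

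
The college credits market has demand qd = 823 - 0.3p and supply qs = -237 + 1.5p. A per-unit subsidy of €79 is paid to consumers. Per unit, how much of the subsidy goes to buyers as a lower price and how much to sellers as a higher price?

Buyers gain 395/6 per unit; sellers gain 79/6 per unit

Pre-subsidy: 823 - 0.3p = -237 + 1.5p gives p* = 5300/9, q* = 1939/3.
With the rebate, buyers effectively pay pb = ps − 79, where ps is the price sellers receive.
Demand in terms of ps becomes qd = 823 − 0.3(ps − 79) = 846.7 - 0.3ps. Setting this equal to supply: 846.7 - 0.3ps = -237 + 1.5ps, so ps = 10837/18.
Buyers pay pb = 10837/18 − 79 = 9415/18; q' = -237 + 1.5·(10837/18) = 7993/12.
Buyers' price falls by p* − pb = 5300/9 − 9415/18 = 395/6; sellers' price rises by ps − p* = 10837/18 − 5300/9 = 79/6.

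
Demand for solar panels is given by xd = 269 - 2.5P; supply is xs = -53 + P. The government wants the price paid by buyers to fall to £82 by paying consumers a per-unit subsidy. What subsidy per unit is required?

Required subsidy s = £35 per unit

At a buyer price of 82, quantity demanded is 269 − 2.5·82 = 64.
Sellers supply 64 only when they receive Ps with -53 + 1·Ps = 64, i.e. Ps = 117.
s = Ps − Pb = 117 − 82 = 35.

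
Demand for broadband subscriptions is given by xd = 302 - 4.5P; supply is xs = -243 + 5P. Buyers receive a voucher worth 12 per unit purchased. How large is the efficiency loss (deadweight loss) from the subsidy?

Deadweight loss = 3240/19

Pre-subsidy: 302 - 4.5P = -243 + 5P gives P* = 1090/19, x* = 833/19.
With the rebate, buyers effectively pay Pb = Ps − 12, where Ps is the price sellers receive.
Demand in terms of Ps becomes xd = 302 − 4.5(Ps − 12) = 356 - 4.5Ps. Setting this equal to supply: 356 - 4.5Ps = -243 + 5Ps, so Ps = 1198/19.
Buyers pay Pb = 1198/19 − 12 = 970/19; x' = -243 + 5·(1198/19) = 1373/19.
The subsidy expands output by 1373/19 − 833/19 = 540/19 past the efficient level; on those units the gap between marginal cost and willingness to pay runs from 0 up to 12.
DWL = ½ × 12 × 540/19 = 3240/19.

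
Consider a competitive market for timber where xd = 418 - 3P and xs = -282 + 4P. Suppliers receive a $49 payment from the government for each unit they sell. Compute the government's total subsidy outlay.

Pre-subsidy: 418 - 3P = -282 + 4P gives P* = 100, x* = 118.
With the subsidy, sellers receive Ps = Pb + 49 for each unit, where Pb is the price buyers pay.
Supply in terms of Pb becomes xs = -282 + 4(Pb + 49) = -86 + 4Pb. Setting this equal to demand: 418 - 3Pb = -86 + 4Pb, so Pb = 72.
Sellers receive Ps = 72 + 49 = 121; x' = 418 − 3·72 = 202.
Government outlay = subsidy × quantity = 49 × 202 = 9898.

Government cost = $9898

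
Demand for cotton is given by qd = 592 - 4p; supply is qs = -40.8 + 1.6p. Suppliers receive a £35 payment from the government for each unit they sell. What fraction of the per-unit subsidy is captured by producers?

Producer share = 5/7

Pre-subsidy: 592 - 4p = -40.8 + 1.6p gives p* = 113, q* = 140.
With the subsidy, sellers receive ps = pb + 35 for each unit, where pb is the price buyers pay.
Supply in terms of pb becomes qs = -40.8 + 1.6(pb + 35) = 15.2 + 1.6pb. Setting this equal to demand: 592 - 4pb = 15.2 + 1.6pb, so pb = 103.
Sellers receive ps = 103 + 35 = 138; q' = 592 − 4·103 = 180.
Buyers' price falls by p* − pb = 113 − 103 = 10; sellers' price rises by ps − p* = 138 − 113 = 25.
So producers capture 25/35 = 5/7 of each unit of subsidy.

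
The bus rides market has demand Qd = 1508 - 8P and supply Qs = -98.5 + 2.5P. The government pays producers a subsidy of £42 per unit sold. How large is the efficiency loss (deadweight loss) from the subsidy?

Deadweight loss = £1680

Pre-subsidy: 1508 - 8P = -98.5 + 2.5P gives P* = 153, Q* = 284.
With the subsidy, sellers receive Ps = Pb + 42 for each unit, where Pb is the price buyers pay.
Supply in terms of Pb becomes Qs = -98.5 + 2.5(Pb + 42) = 6.5 + 2.5Pb. Setting this equal to demand: 1508 - 8Pb = 6.5 + 2.5Pb, so Pb = 143.
Sellers receive Ps = 143 + 42 = 185; Q' = 1508 − 8·143 = 364.
The subsidy expands output by 364 − 284 = 80 past the efficient level; on those units the gap between marginal cost and willingness to pay runs from 0 up to 42.
DWL = ½ × 42 × 80 = 1680.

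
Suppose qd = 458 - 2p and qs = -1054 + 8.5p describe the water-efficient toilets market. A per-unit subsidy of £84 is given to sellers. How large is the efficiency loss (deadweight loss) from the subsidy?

Deadweight loss = £5712

Pre-subsidy: 458 - 2p = -1054 + 8.5p gives p* = 144, q* = 170.
With the subsidy, sellers receive ps = pb + 84 for each unit, where pb is the price buyers pay.
Supply in terms of pb becomes qs = -1054 + 8.5(pb + 84) = -340 + 8.5pb. Setting this equal to demand: 458 - 2pb = -340 + 8.5pb, so pb = 76.
Sellers receive ps = 76 + 84 = 160; q' = 458 − 2·76 = 306.
The subsidy expands output by 306 − 170 = 136 past the efficient level; on those units the gap between marginal cost and willingness to pay runs from 0 up to 84.
DWL = ½ × 84 × 136 = 5712.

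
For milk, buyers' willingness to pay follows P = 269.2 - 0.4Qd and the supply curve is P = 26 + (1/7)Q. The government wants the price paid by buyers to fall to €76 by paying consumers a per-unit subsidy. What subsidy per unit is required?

At a buyer price of 76, quantity demanded is 673 − 2.5·76 = 483.
Sellers supply 483 only when they receive Ps = 26 + (1/7)·483 = 95.
s = Ps − Pb = 95 − 76 = 19.

Required subsidy s = €19 per unit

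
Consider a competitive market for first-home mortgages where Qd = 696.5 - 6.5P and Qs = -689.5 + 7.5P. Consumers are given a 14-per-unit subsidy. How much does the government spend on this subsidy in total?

Government cost = 1424.5

Pre-subsidy: 696.5 - 6.5P = -689.5 + 7.5P gives P* = 99, Q* = 53.
With the rebate, buyers effectively pay Pb = Ps − 14, where Ps is the price sellers receive.
Demand in terms of Ps becomes Qd = 696.5 − 6.5(Ps − 14) = 787.5 - 6.5Ps. Setting this equal to supply: 787.5 - 6.5Ps = -689.5 + 7.5Ps, so Ps = 105.5.
Buyers pay Pb = 105.5 − 14 = 91.5; Q' = -689.5 + 7.5·105.5 = 101.75.
Government outlay = subsidy × quantity = 14 × 101.75 = 1424.5.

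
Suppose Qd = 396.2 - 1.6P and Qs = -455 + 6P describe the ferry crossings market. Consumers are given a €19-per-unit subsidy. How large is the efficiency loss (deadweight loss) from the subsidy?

Pre-subsidy: 396.2 - 1.6P = -455 + 6P gives P* = 112, Q* = 217.
With the rebate, buyers effectively pay Pb = Ps − 19, where Ps is the price sellers receive.
Demand in terms of Ps becomes Qd = 396.2 − 1.6(Ps − 19) = 426.6 - 1.6Ps. Setting this equal to supply: 426.6 - 1.6Ps = -455 + 6Ps, so Ps = 116.
Buyers pay Pb = 116 − 19 = 97; Q' = -455 + 6·116 = 241.
The subsidy expands output by 241 − 217 = 24 past the efficient level; on those units the gap between marginal cost and willingness to pay runs from 0 up to 19.
DWL = ½ × 19 × 24 = 228.

Deadweight loss = €228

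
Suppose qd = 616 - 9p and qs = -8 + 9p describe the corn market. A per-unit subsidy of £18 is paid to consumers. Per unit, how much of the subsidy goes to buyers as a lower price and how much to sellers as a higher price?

Pre-subsidy: 616 - 9p = -8 + 9p gives p* = 104/3, q* = 304.
With the rebate, buyers effectively pay pb = ps − 18, where ps is the price sellers receive.
Demand in terms of ps becomes qd = 616 − 9(ps − 18) = 778 - 9ps. Setting this equal to supply: 778 - 9ps = -8 + 9ps, so ps = 131/3.
Buyers pay pb = 131/3 − 18 = 77/3; q' = -8 + 9·(131/3) = 385.
Buyers' price falls by p* − pb = 104/3 − 77/3 = 9; sellers' price rises by ps − p* = 131/3 − 104/3 = 9.

Buyers gain £9 per unit; sellers gain £9 per unit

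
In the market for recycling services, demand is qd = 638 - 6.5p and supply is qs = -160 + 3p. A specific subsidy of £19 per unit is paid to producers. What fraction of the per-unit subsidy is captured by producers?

Producer share = 13/19

Pre-subsidy: 638 - 6.5p = -160 + 3p gives p* = 84, q* = 92.
With the subsidy, sellers receive ps = pb + 19 for each unit, where pb is the price buyers pay.
Supply in terms of pb becomes qs = -160 + 3(pb + 19) = -103 + 3pb. Setting this equal to demand: 638 - 6.5pb = -103 + 3pb, so pb = 78.
Sellers receive ps = 78 + 19 = 97; q' = 638 − 6.5·78 = 131.
Buyers' price falls by p* − pb = 84 − 78 = 6; sellers' price rises by ps − p* = 97 − 84 = 13.
So producers capture 13/19 = 13/19 of each unit of subsidy.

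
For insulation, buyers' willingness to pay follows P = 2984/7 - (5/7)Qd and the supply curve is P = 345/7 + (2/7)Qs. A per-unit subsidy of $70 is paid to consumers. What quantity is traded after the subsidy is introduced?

Pre-subsidy: 2984/7 - (5/7)Q = 345/7 + (2/7)Q gives Q* = 377 and P* = 157.
With the rebate, buyers effectively pay Pb = Ps − 70, where Ps is the price sellers receive.
On the curves, Pb = 2984/7 - (5/7)Q and Ps = 345/7 + (2/7)Q; the wedge Ps − Pb = 70 gives 345/7 + (2/7)Q − (2984/7 - (5/7)Q) = 70, so Q' = 447.
Then Pb = 2984/7 − (5/7)·447 = 107 and Ps = 345/7 + (2/7)·447 = 177.

Q' = 447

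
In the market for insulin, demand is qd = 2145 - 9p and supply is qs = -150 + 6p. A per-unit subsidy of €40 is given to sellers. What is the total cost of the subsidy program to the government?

Government cost = €36480

Pre-subsidy: 2145 - 9p = -150 + 6p gives p* = 153, q* = 768.
With the subsidy, sellers receive ps = pb + 40 for each unit, where pb is the price buyers pay.
Supply in terms of pb becomes qs = -150 + 6(pb + 40) = 90 + 6pb. Setting this equal to demand: 2145 - 9pb = 90 + 6pb, so pb = 137.
Sellers receive ps = 137 + 40 = 177; q' = 2145 − 9·137 = 912.
Government outlay = subsidy × quantity = 40 × 912 = 36480.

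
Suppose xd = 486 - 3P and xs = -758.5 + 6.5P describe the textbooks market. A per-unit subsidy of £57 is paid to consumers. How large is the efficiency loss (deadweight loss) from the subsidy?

Pre-subsidy: 486 - 3P = -758.5 + 6.5P gives P* = 131, x* = 93.
With the rebate, buyers effectively pay Pb = Ps − 57, where Ps is the price sellers receive.
Demand in terms of Ps becomes xd = 486 − 3(Ps − 57) = 657 - 3Ps. Setting this equal to supply: 657 - 3Ps = -758.5 + 6.5Ps, so Ps = 149.
Buyers pay Pb = 149 − 57 = 92; x' = -758.5 + 6.5·149 = 210.
The subsidy expands output by 210 − 93 = 117 past the efficient level; on those units the gap between marginal cost and willingness to pay runs from 0 up to 57.
DWL = ½ × 57 × 117 = 3334.5.

Deadweight loss = £3334.5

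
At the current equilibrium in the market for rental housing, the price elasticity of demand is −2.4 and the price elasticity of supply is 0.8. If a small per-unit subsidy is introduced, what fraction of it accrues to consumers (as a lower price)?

Consumer share = 0.25

For a small subsidy around the equilibrium, the benefit split depends on the relative slopes, which at a point are proportional to the elasticities.
Buyer share = εs/(εs + |εd|) = 0.8/(0.8 + 2.4) = 0.25; seller share = |εd|/(εs + |εd|) = 0.75.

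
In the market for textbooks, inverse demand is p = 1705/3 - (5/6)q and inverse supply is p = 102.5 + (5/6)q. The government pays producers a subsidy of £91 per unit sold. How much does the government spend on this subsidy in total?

Pre-subsidy: 1705/3 - (5/6)q = 102.5 + (5/6)q gives q* = 279.5 and p* = 4025/12.
With the subsidy, sellers receive ps = pb + 91 for each unit, where pb is the price buyers pay.
On the curves, pb = 1705/3 - (5/6)q and ps = 102.5 + (5/6)q; the wedge ps − pb = 91 gives 102.5 + (5/6)q − (1705/3 - (5/6)q) = 91, so q' = 334.1.
Then pb = 1705/3 − (5/6)·334.1 = 3479/12 and ps = 102.5 + (5/6)·334.1 = 4571/12.
Government outlay = subsidy × quantity = 91 × 334.1 = 30403.1.

Government cost = £30403.1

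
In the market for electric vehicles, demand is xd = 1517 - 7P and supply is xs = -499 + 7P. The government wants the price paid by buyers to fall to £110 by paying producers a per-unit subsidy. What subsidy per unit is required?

Required subsidy s = £68 per unit

At a buyer price of 110, quantity demanded is 1517 − 7·110 = 747.
Sellers supply 747 only when they receive Ps with -499 + 7·Ps = 747, i.e. Ps = 178.
s = Ps − Pb = 178 − 110 = 68.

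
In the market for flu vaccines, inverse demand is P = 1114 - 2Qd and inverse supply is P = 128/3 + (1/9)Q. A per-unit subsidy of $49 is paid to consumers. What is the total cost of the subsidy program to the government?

Pre-subsidy: 1114 - 2Q = 128/3 + (1/9)Q gives Q* = 9642/19 and P* = 1882/19.
With the rebate, buyers effectively pay Pb = Ps − 49, where Ps is the price sellers receive.
On the curves, Pb = 1114 - 2Q and Ps = 128/3 + (1/9)Q; the wedge Ps − Pb = 49 gives 128/3 + (1/9)Q − (1114 - 2Q) = 49, so Q' = 10083/19.
Then Pb = 1114 − 2·(10083/19) = 1000/19 and Ps = 128/3 + (1/9)·(10083/19) = 1931/19.
Government outlay = subsidy × quantity = 49 × 10083/19 = 494067/19.

Government cost = 494067/19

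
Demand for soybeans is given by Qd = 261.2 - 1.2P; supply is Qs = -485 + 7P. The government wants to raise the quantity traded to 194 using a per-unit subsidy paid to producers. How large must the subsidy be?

Required subsidy s = 41 per unit

At Q = 194, invert demand for the buyer price: Pb = (261.2 − 194)/1.2 = 56; invert supply for the seller price: Ps = (194 − (-485))/7 = 97.
The subsidy must fill the gap: s = Ps − Pb = 97 − 56 = 41.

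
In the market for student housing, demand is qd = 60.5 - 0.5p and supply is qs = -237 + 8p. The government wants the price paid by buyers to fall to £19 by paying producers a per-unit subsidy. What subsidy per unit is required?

At a buyer price of 19, quantity demanded is 60.5 − 0.5·19 = 51.
Sellers supply 51 only when they receive ps with -237 + 8·ps = 51, i.e. ps = 36.
s = ps − pb = 36 − 19 = 17.

Required subsidy s = £17 per unit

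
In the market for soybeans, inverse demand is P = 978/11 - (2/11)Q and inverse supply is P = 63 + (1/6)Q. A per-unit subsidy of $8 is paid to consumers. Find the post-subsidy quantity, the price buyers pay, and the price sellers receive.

Q' = 2238/23; buyers pay 1638/23; sellers receive 1822/23

Pre-subsidy: 978/11 - (2/11)Q = 63 + (1/6)Q gives Q* = 1710/23 and P* = 1734/23.
With the rebate, buyers effectively pay Pb = Ps − 8, where Ps is the price sellers receive.
On the curves, Pb = 978/11 - (2/11)Q and Ps = 63 + (1/6)Q; the wedge Ps − Pb = 8 gives 63 + (1/6)Q − (978/11 - (2/11)Q) = 8, so Q' = 2238/23.
Then Pb = 978/11 − (2/11)·(2238/23) = 1638/23 and Ps = 63 + (1/6)·(2238/23) = 1822/23.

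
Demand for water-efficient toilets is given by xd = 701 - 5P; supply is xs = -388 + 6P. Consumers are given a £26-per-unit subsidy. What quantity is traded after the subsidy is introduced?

x' = 3046/11

Pre-subsidy: 701 - 5P = -388 + 6P gives P* = 99, x* = 206.
With the rebate, buyers effectively pay Pb = Ps − 26, where Ps is the price sellers receive.
Demand in terms of Ps becomes xd = 701 − 5(Ps − 26) = 831 - 5Ps. Setting this equal to supply: 831 - 5Ps = -388 + 6Ps, so Ps = 1219/11.
Buyers pay Pb = 1219/11 − 26 = 933/11; x' = -388 + 6·(1219/11) = 3046/11.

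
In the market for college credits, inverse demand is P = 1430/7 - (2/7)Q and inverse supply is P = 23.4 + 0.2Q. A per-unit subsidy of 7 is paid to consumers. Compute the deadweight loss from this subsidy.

Pre-subsidy: 1430/7 - (2/7)Q = 23.4 + 0.2Q gives Q* = 6331/17 and P* = 1664/17.
With the rebate, buyers effectively pay Pb = Ps − 7, where Ps is the price sellers receive.
On the curves, Pb = 1430/7 - (2/7)Q and Ps = 23.4 + 0.2Q; the wedge Ps − Pb = 7 gives 23.4 + 0.2Q − (1430/7 - (2/7)Q) = 7, so Q' = 6576/17.
Then Pb = 1430/7 − (2/7)·(6576/17) = 1594/17 and Ps = 23.4 + 0.2·(6576/17) = 1713/17.
The subsidy expands output by 6576/17 − 6331/17 = 245/17 past the efficient level; on those units the gap between marginal cost and willingness to pay runs from 0 up to 7.
DWL = ½ × 7 × 245/17 = 1715/34.

Deadweight loss = 1715/34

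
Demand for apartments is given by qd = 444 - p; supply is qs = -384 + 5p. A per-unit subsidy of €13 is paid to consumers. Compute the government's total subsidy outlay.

Government cost = 24713/6

Pre-subsidy: 444 - p = -384 + 5p gives p* = 138, q* = 306.
With the rebate, buyers effectively pay pb = ps − 13, where ps is the price sellers receive.
Demand in terms of ps becomes qd = 444 − 1(ps − 13) = 457 - ps. Setting this equal to supply: 457 - ps = -384 + 5ps, so ps = 841/6.
Buyers pay pb = 841/6 − 13 = 763/6; q' = -384 + 5·(841/6) = 1901/6.
Government outlay = subsidy × quantity = 13 × 1901/6 = 24713/6.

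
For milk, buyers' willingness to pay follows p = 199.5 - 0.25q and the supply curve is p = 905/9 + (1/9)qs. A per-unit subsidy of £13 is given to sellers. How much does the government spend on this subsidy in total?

Pre-subsidy: 199.5 - 0.25q = 905/9 + (1/9)q gives q* = 274 and p* = 131.
With the subsidy, sellers receive ps = pb + 13 for each unit, where pb is the price buyers pay.
On the curves, pb = 199.5 - 0.25q and ps = 905/9 + (1/9)q; the wedge ps − pb = 13 gives 905/9 + (1/9)q − (199.5 - 0.25q) = 13, so q' = 310.
Then pb = 199.5 − 0.25·310 = 122 and ps = 905/9 + (1/9)·310 = 135.
Government outlay = subsidy × quantity = 13 × 310 = 4030.

Government cost = £4030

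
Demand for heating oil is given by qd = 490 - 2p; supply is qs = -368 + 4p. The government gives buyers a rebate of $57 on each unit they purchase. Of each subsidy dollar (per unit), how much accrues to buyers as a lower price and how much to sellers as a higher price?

Pre-subsidy: 490 - 2p = -368 + 4p gives p* = 143, q* = 204.
With the rebate, buyers effectively pay pb = ps − 57, where ps is the price sellers receive.
Demand in terms of ps becomes qd = 490 − 2(ps − 57) = 604 - 2ps. Setting this equal to supply: 604 - 2ps = -368 + 4ps, so ps = 162.
Buyers pay pb = 162 − 57 = 105; q' = -368 + 4·162 = 280.
Buyers' price falls by p* − pb = 143 − 105 = 38; sellers' price rises by ps − p* = 162 − 143 = 19.

Buyers gain $38 per unit; sellers gain $19 per unit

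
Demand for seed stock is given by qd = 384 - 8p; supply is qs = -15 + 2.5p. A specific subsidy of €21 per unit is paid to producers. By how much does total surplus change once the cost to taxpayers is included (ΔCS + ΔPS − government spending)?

Pre-subsidy: 384 - 8p = -15 + 2.5p gives p* = 38, q* = 80.
With the subsidy, sellers receive ps = pb + 21 for each unit, where pb is the price buyers pay.
Supply in terms of pb becomes qs = -15 + 2.5(pb + 21) = 37.5 + 2.5pb. Setting this equal to demand: 384 - 8pb = 37.5 + 2.5pb, so pb = 33.
Sellers receive ps = 33 + 21 = 54; q' = 384 − 8·33 = 120.
ΔCS = ½(80 + 120)(38 − 33) = 500; ΔPS = ½(80 + 120)(54 − 38) = 1600.
Government spending = 21 × 120 = 2520.
Net change = 500 + 1600 − 2520 = -420. The loss equals the DWL triangle ½·21·40.

Net change in total surplus = -€420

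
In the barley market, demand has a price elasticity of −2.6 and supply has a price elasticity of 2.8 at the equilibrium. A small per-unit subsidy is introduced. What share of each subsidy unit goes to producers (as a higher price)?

For a small subsidy around the equilibrium, the benefit split depends on the relative slopes, which at a point are proportional to the elasticities.
Buyer share = εs/(εs + |εd|) = 2.8/(2.8 + 2.6) = 14/27; seller share = |εd|/(εs + |εd|) = 13/27.
So producers capture 13/27 of the subsidy.

Producer share = 13/27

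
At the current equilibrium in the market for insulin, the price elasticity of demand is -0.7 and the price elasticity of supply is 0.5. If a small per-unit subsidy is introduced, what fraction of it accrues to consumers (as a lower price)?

Consumer share = 5/12

For a small subsidy around the equilibrium, the benefit split depends on the relative slopes, which at a point are proportional to the elasticities.
Buyer share = εs/(εs + |εd|) = 0.5/(0.5 + 0.7) = 5/12; seller share = |εd|/(εs + |εd|) = 7/12.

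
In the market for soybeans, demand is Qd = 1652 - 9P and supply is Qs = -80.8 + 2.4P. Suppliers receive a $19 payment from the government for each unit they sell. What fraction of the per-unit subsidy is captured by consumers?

Consumer share = 4/19

Pre-subsidy: 1652 - 9P = -80.8 + 2.4P gives P* = 152, Q* = 284.
With the subsidy, sellers receive Ps = Pb + 19 for each unit, where Pb is the price buyers pay.
Supply in terms of Pb becomes Qs = -80.8 + 2.4(Pb + 19) = -35.2 + 2.4Pb. Setting this equal to demand: 1652 - 9Pb = -35.2 + 2.4Pb, so Pb = 148.
Sellers receive Ps = 148 + 19 = 167; Q' = 1652 − 9·148 = 320.
Buyers' price falls by P* − Pb = 152 − 148 = 4; sellers' price rises by Ps − P* = 167 − 152 = 15.
So consumers capture 4/19 = 4/19 of each unit of subsidy.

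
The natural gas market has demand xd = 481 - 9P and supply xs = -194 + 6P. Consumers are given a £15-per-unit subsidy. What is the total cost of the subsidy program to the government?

Government cost = £1950

Pre-subsidy: 481 - 9P = -194 + 6P gives P* = 45, x* = 76.
With the rebate, buyers effectively pay Pb = Ps − 15, where Ps is the price sellers receive.
Demand in terms of Ps becomes xd = 481 − 9(Ps − 15) = 616 - 9Ps. Setting this equal to supply: 616 - 9Ps = -194 + 6Ps, so Ps = 54.
Buyers pay Pb = 54 − 15 = 39; x' = -194 + 6·54 = 130.
Government outlay = subsidy × quantity = 15 × 130 = 1950.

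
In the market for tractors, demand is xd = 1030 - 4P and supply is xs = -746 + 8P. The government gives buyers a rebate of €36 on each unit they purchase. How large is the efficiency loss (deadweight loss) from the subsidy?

Pre-subsidy: 1030 - 4P = -746 + 8P gives P* = 148, x* = 438.
With the rebate, buyers effectively pay Pb = Ps − 36, where Ps is the price sellers receive.
Demand in terms of Ps becomes xd = 1030 − 4(Ps − 36) = 1174 - 4Ps. Setting this equal to supply: 1174 - 4Ps = -746 + 8Ps, so Ps = 160.
Buyers pay Pb = 160 − 36 = 124; x' = -746 + 8·160 = 534.
The subsidy expands output by 534 − 438 = 96 past the efficient level; on those units the gap between marginal cost and willingness to pay runs from 0 up to 36.
DWL = ½ × 36 × 96 = 1728.

Deadweight loss = €1728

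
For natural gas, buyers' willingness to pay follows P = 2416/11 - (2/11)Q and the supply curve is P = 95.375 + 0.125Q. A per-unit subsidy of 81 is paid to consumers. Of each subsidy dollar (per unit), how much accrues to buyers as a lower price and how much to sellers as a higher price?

Pre-subsidy: 2416/11 - (2/11)Q = 95.375 + 0.125Q gives Q* = 405 and P* = 146.
With the rebate, buyers effectively pay Pb = Ps − 81, where Ps is the price sellers receive.
On the curves, Pb = 2416/11 - (2/11)Q and Ps = 95.375 + 0.125Q; the wedge Ps − Pb = 81 gives 95.375 + 0.125Q − (2416/11 - (2/11)Q) = 81, so Q' = 669.
Then Pb = 2416/11 − (2/11)·669 = 98 and Ps = 95.375 + 0.125·669 = 179.
Buyers' price falls by P* − Pb = 146 − 98 = 48; sellers' price rises by Ps − P* = 179 − 146 = 33.

Buyers gain 48 per unit; sellers gain 33 per unit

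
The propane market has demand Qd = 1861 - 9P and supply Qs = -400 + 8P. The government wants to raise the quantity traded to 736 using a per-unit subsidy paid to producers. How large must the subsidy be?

At Q = 736, invert demand for the buyer price: Pb = (1861 − 736)/9 = 125; invert supply for the seller price: Ps = (736 − (-400))/8 = 142.
The subsidy must fill the gap: s = Ps − Pb = 142 − 125 = 17.

Required subsidy s = 17 per unit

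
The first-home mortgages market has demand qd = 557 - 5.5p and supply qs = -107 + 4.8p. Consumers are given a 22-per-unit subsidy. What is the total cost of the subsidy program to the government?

Government cost = 586498/103

Pre-subsidy: 557 - 5.5p = -107 + 4.8p gives p* = 6640/103, q* = 20851/103.
With the rebate, buyers effectively pay pb = ps − 22, where ps is the price sellers receive.
Demand in terms of ps becomes qd = 557 − 5.5(ps − 22) = 678 - 5.5ps. Setting this equal to supply: 678 - 5.5ps = -107 + 4.8ps, so ps = 7850/103.
Buyers pay pb = 7850/103 − 22 = 5584/103; q' = -107 + 4.8·(7850/103) = 26659/103.
Government outlay = subsidy × quantity = 22 × 26659/103 = 586498/103.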